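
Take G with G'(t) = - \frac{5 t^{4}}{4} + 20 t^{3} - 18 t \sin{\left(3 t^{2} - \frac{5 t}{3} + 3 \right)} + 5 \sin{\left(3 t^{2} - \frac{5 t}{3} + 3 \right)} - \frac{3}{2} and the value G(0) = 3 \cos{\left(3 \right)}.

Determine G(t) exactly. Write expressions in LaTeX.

The integrand splits into summands that can be handled one at a time.
A general antiderivative is - \frac{t^{5}}{4} + 5 t^{4} - \frac{3 t}{2} + 3 \cos{\left(3 t^{2} - \frac{5 t}{3} + 3 \right)} + C.
The condition gives C = 3 \cos{\left(3 \right)} - (3 \cos{\left(3 \right)}) = 0.
So G(t) = - \frac{t^{5}}{4} + 5 t^{4} - \frac{3 t}{2} + 3 \cos{\left(3 t^{2} - \frac{5 t}{3} + 3 \right)}.
Check: d/dt[- \frac{t^{5}}{4} + 5 t^{4} - \frac{3 t}{2} + 3 \cos{\left(3 t^{2} - \frac{5 t}{3} + 3 \right)}] = - \frac{5 t^{4}}{4} + 20 t^{3} - 18 t \sin{\left(3 t^{2} - \frac{5 t}{3} + 3 \right)} + 5 \sin{\left(3 t^{2} - \frac{5 t}{3} + 3 \right)} - \frac{3}{2} = G'(t).

G(t) = - \frac{t^{5}}{4} + 5 t^{4} - \frac{3 t}{2} + 3 \cos{\left(3 t^{2} - \frac{5 t}{3} + 3 \right)}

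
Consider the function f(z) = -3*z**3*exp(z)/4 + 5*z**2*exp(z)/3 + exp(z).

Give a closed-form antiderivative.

f has the shape u'v + uv' for u = -3*z**3/4 + 47*z**2/12 - 47*z/6 + 53/6 and v = exp(z) — it is the derivative of the product u*v.
Check: d/dz[(-9*z**3 + 47*z**2 - 94*z + 106)*exp(z)/12] = -3*z**3*exp(z)/4 + 5*z**2*exp(z)/3 + exp(z) = f(z).

An antiderivative is F(z) = (-9*z**3 + 47*z**2 - 94*z + 106)*exp(z)/12.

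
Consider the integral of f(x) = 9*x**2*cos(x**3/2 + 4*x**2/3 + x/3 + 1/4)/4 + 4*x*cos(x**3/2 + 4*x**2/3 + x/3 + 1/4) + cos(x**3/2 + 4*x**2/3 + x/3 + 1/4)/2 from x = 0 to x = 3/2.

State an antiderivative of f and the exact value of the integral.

Antiderivative: F(x) = 3*sin(x**3/2 + 4*x**2/3 + x/3 + 1/4)/2; value = 3*sin(87/16)/2 - 3*sin(1/4)/2

f matches the chain-rule pattern g'(h)*h' with inner function h(x) = x**3/2 + 4*x**2/3 + x/3 + 1/4; substituting u = h(x) collapses the integral.
F(x) = 3*sin(x**3/2 + 4*x**2/3 + x/3 + 1/4)/2 is an antiderivative of f.
Check: d/dx[3*sin(x**3/2 + 4*x**2/3 + x/3 + 1/4)/2] = 9*x**2*cos(x**3/2 + 4*x**2/3 + x/3 + 1/4)/4 + 4*x*cos(x**3/2 + 4*x**2/3 + x/3 + 1/4) + cos(x**3/2 + 4*x**2/3 + x/3 + 1/4)/2 = f(x).
F(3/2) = 3*sin(87/16)/2; F(0) = 3*sin(1/4)/2.
Integral = F(3/2) - F(0) = 3*sin(87/16)/2 - 3*sin(1/4)/2.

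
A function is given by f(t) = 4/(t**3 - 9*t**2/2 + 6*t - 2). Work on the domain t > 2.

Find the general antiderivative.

F(t) = 8*(-2*t*log(t - 2) + 2*t*log(t - 1/2) + 4*log(t - 2) - 4*log(t - 1/2) - 3)/(9*(t - 2)) + C

The denominator factors as (t - 2)**2*(2*t - 1); partial fractions split f into directly integrable pieces: 32/(9*(2*t - 1)) - 16/(9*(t - 2)) + 8/(3*(t - 2)**2).
Check: d/dt[8*(-2*t*log(t - 2) + 2*t*log(t - 1/2) + 4*log(t - 2) - 4*log(t - 1/2) - 3)/(9*(t - 2))] = 8/(2*t**3 - 9*t**2 + 12*t - 4), which equals f(t).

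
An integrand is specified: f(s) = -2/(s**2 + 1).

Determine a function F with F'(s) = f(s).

An antiderivative F(s) passes only if d/ds[F] lands on f(s) exactly.
Check: d/ds[-2*atan(s)] = -2/(s**2 + 1) = f(s).

An antiderivative is F(s) = -2*atan(s).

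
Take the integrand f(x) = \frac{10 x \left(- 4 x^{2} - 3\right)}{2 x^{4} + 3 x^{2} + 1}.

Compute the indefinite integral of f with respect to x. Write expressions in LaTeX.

F(x) = - 5 \log{\left(2 x^{4} + 3 x^{2} + 1 \right)} + C

The substitution u = 2 x^{4} + 3 x^{2} + 1 works: f is exactly (dF/du)*(du/dx) for that inner function.
Check: d/dx[- 5 \log{\left(2 x^{4} + 3 x^{2} + 1 \right)}] = \frac{- 40 x^{3} - 30 x}{2 x^{4} + 3 x^{2} + 1}, which equals f(x).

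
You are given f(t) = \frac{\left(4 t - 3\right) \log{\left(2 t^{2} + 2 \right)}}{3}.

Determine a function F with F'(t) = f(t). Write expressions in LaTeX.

An antiderivative is F(t) = \frac{2 t^{2} \log{\left(2 t^{2} + 2 \right)}}{3} - \frac{2 t^{2}}{3} - t \log{\left(2 t^{2} + 2 \right)} + 2 t + \frac{2 \log{\left(t^{2} + 1 \right)}}{3} - 2 \operatorname{atan}{\left(t \right)}.

Recover f(t) by differentiating a candidate F(t); any mismatch rules it out.
Check: d/dt[\frac{2 t^{2} \log{\left(2 t^{2} + 2 \right)}}{3} - \frac{2 t^{2}}{3} - t \log{\left(2 t^{2} + 2 \right)} + 2 t + \frac{2 \log{\left(t^{2} + 1 \right)}}{3} - 2 \operatorname{atan}{\left(t \right)}] = \frac{4 t \log{\left(t^{2} + 1 \right)}}{3} + \frac{4 t \log{\left(2 \right)}}{3} - \log{\left(t^{2} + 1 \right)} - \log{\left(2 \right)}, which equals f(t).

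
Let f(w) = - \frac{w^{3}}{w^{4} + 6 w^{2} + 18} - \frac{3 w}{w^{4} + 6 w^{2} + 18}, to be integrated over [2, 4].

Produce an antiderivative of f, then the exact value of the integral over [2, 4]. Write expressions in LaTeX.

f matches the chain-rule pattern g'(h)*h' with inner function h(w) = \frac{w^{4}}{3} + 2 w^{2} + 6; substituting u = h(w) collapses the integral.
F(w) = - \frac{\log{\left(\frac{w^{4}}{3} + 2 w^{2} + 6 \right)}}{4} is an antiderivative of f.
Check: d/dw[- \frac{\log{\left(\frac{w^{4}}{3} + 2 w^{2} + 6 \right)}}{4}] = \frac{- w^{3} - 3 w}{w^{4} + 6 w^{2} + 18}, which equals f(w).
F(4) = - \frac{\log{\left(\frac{370}{3} \right)}}{4}; F(2) = - \frac{\log{\left(\frac{58}{3} \right)}}{4}.
Integral = F(4) - F(2) = - \frac{\log{\left(\frac{370}{3} \right)}}{4} + \frac{\log{\left(\frac{58}{3} \right)}}{4}.

Antiderivative: F(w) = - \frac{\log{\left(\frac{w^{4}}{3} + 2 w^{2} + 6 \right)}}{4}; value = - \frac{\log{\left(\frac{370}{3} \right)}}{4} + \frac{\log{\left(\frac{58}{3} \right)}}{4}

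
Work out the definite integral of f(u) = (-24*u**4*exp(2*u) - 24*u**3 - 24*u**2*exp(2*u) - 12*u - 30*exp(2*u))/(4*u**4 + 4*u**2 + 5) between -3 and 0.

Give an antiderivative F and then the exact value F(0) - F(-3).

Any candidate F(u) must reproduce f(u) exactly when differentiated.
F(u) = -3*exp(2*u) - 3*log(2*u**4 + 2*u**2 + 5/2)/2 is an antiderivative of f.
Check: d/du[-3*exp(2*u) - 3*log(2*u**4 + 2*u**2 + 5/2)/2] = (-24*u**4*exp(2*u) - 24*u**3 - 24*u**2*exp(2*u) - 12*u - 30*exp(2*u))/(4*u**4 + 4*u**2 + 5) = f(u).
F(0) = -3 - 3*log(5/2)/2; F(-3) = -3*log(365/2)/2 - 3*exp(-6).
Integral = F(0) - F(-3) = -3 - 3*log(5/2)/2 + 3*exp(-6) + 3*log(365/2)/2.

Antiderivative: F(u) = -3*exp(2*u) - 3*log(2*u**4 + 2*u**2 + 5/2)/2; value = -3 - 3*log(5/2)/2 + 3*exp(-6) + 3*log(365/2)/2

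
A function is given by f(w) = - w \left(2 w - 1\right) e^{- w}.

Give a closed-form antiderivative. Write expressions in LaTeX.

Recognize the product-rule pattern: f = u'v + uv' with u = 2 w^{2} + 3 w + 3, v = e^{- w}, so integration by parts undoes it.
Check: d/dw[2 w^{2} e^{- w} + 3 w e^{- w} + 3 e^{- w}] = \left(- 2 w^{2} + w\right) e^{- w}, which equals f(w).

An antiderivative is F(w) = 2 w^{2} e^{- w} + 3 w e^{- w} + 3 e^{- w}.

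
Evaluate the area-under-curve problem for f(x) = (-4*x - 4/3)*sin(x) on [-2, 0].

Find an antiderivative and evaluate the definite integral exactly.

Antiderivative: F(x) = 4*x*cos(x) - 4*sin(x) + 4*cos(x)/3; value = -4*sin(2) + 20*cos(2)/3 + 4/3

A candidate is checked by its d/dx: the result must match f(x).
F(x) = 4*x*cos(x) - 4*sin(x) + 4*cos(x)/3 is an antiderivative of f.
Check: d/dx[4*x*cos(x) - 4*sin(x) + 4*cos(x)/3] = -4*x*sin(x) - 4*sin(x)/3, which equals f(x).
F(0) = 4/3; F(-2) = -20*cos(2)/3 + 4*sin(2).
Integral = F(0) - F(-2) = -4*sin(2) + 20*cos(2)/3 + 4/3.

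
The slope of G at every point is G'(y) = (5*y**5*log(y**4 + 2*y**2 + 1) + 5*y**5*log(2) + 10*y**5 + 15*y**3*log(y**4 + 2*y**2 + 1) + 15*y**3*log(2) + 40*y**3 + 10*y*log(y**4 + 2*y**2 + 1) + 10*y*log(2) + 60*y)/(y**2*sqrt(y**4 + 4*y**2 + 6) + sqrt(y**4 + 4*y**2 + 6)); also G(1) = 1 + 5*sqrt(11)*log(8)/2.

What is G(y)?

G'(y) has the shape u'v + uv' for u = 5*sqrt(y**4 + 4*y**2 + 6)/2 and v = log(2*y**4 + 4*y**2 + 2) — it is the derivative of the product u*v.
A general antiderivative is 5*sqrt(y**4 + 4*y**2 + 6)*log(2*y**4 + 4*y**2 + 2)/2 + C.
The condition gives C = 1 + 5*sqrt(11)*log(8)/2 - (5*sqrt(11)*log(8)/2) = 1.
So G(y) = (5*sqrt(y**4 + 4*y**2 + 6)*log(2*y**4 + 4*y**2 + 2) + 2)/2.
Check: d/dy[(5*sqrt(y**4 + 4*y**2 + 6)*log(2*y**4 + 4*y**2 + 2) + 2)/2] = (5*y**5*log(y**4 + 2*y**2 + 1) + 5*y**5*log(2) + 10*y**5 + 15*y**3*log(y**4 + 2*y**2 + 1) + 15*y**3*log(2) + 40*y**3 + 10*y*log(y**4 + 2*y**2 + 1) + 10*y*log(2) + 60*y)/(y**2*sqrt(y**4 + 4*y**2 + 6) + sqrt(y**4 + 4*y**2 + 6)) = G'(y).

G(y) = (5*sqrt(y**4 + 4*y**2 + 6)*log(2*y**4 + 4*y**2 + 2) + 2)/2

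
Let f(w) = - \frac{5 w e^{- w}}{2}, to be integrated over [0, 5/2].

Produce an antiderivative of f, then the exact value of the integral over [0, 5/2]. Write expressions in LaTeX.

f has the shape u'v + uv' for u = \frac{5 w}{2} + \frac{5}{2} and v = e^{- w} — it is the derivative of the product u*v.
F(w) = \frac{\left(5 w + 5\right) e^{- w}}{2} is an antiderivative of f.
Check: d/dw[\frac{\left(5 w + 5\right) e^{- w}}{2}] = - \frac{5 w e^{- w}}{2} = f(w).
F(5/2) = \frac{35}{4 e^{\frac{5}{2}}}; F(0) = \frac{5}{2}.
Integral = F(5/2) - F(0) = - \frac{5}{2} + \frac{35}{4 e^{\frac{5}{2}}}.

Antiderivative: F(w) = \frac{\left(5 w + 5\right) e^{- w}}{2}; value = - \frac{5}{2} + \frac{35}{4 e^{\frac{5}{2}}}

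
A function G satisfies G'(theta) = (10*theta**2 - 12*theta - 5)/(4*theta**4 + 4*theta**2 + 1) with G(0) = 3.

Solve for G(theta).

Recognize the product-rule pattern: G'(theta) = u'v + uv' with u = 1/(theta**2 + 1/2), v = 3/2 - 5*theta/2, so integration by parts undoes it.
A general antiderivative is (3/2 - 5*theta/2)/(theta**2 + 1/2) + C.
The condition gives C = 3 - (3) = 0.
So G(theta) = (3 - 5*theta)/(2*theta**2 + 1).
Check: d/dtheta[(3 - 5*theta)/(2*theta**2 + 1)] = (10*theta**2 - 12*theta - 5)/(4*theta**4 + 4*theta**2 + 1) = G'(theta).

G(theta) = (3 - 5*theta)/(2*theta**2 + 1)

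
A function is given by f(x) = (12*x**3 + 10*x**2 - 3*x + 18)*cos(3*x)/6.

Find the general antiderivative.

F(x) = (108*x**3*sin(3*x) + 90*x**2*sin(3*x) + 108*x**2*cos(3*x) - 99*x*sin(3*x) + 60*x*cos(3*x) + 142*sin(3*x) - 33*cos(3*x))/162 + C

Whatever form F(x) takes, F'(x) = f(x) is non-negotiable.
Check: d/dx[(108*x**3*sin(3*x) + 90*x**2*sin(3*x) + 108*x**2*cos(3*x) - 99*x*sin(3*x) + 60*x*cos(3*x) + 142*sin(3*x) - 33*cos(3*x))/162] = 2*x**3*cos(3*x) + 5*x**2*cos(3*x)/3 - x*cos(3*x)/2 + 3*cos(3*x), which equals f(x).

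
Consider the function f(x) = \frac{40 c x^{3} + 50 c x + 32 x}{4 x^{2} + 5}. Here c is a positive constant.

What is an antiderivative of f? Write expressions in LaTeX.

An antiderivative is F(x) = 5 c x^{2} + 4 \log{\left(4 x^{2} + 5 \right)}.

Check any antiderivative F(x) by computing F'(x) and comparing it with f(x).
Check: d/dx[5 c x^{2} + 4 \log{\left(4 x^{2} + 5 \right)}] = \frac{40 c x^{3} + 50 c x + 32 x}{4 x^{2} + 5} = f(x).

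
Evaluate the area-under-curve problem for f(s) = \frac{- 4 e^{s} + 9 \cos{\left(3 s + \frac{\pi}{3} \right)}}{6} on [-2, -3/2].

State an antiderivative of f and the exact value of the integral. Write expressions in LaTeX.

Whatever form F(s) takes, F'(s) = f(s) is non-negotiable.
F(s) = - \frac{2 e^{s}}{3} + \frac{\sin{\left(3 s + \frac{\pi}{3} \right)}}{2} is an antiderivative of f.
Check: d/ds[- \frac{2 e^{s}}{3} + \frac{\sin{\left(3 s + \frac{\pi}{3} \right)}}{2}] = - \frac{2 e^{s}}{3} + \frac{3 \cos{\left(3 s + \frac{\pi}{3} \right)}}{2}, which equals f(s).
F(-3/2) = - \frac{2}{3 e^{\frac{3}{2}}} + \frac{\cos{\left(\frac{\pi}{6} + \frac{9}{2} \right)}}{2}; F(-2) = - \frac{2}{3 e^{2}} + \frac{\cos{\left(\frac{\pi}{6} + 6 \right)}}{2}.
Integral = F(-3/2) - F(-2) = - \frac{\cos{\left(\frac{\pi}{6} + 6 \right)}}{2} - \frac{2}{3 e^{\frac{3}{2}}} + \frac{2}{3 e^{2}} + \frac{\cos{\left(\frac{\pi}{6} + \frac{9}{2} \right)}}{2}.

Antiderivative: F(s) = - \frac{2 e^{s}}{3} + \frac{\sin{\left(3 s + \frac{\pi}{3} \right)}}{2}; value = - \frac{\cos{\left(\frac{\pi}{6} + 6 \right)}}{2} - \frac{2}{3 e^{\frac{3}{2}}} + \frac{2}{3 e^{2}} + \frac{\cos{\left(\frac{\pi}{6} + \frac{9}{2} \right)}}{2}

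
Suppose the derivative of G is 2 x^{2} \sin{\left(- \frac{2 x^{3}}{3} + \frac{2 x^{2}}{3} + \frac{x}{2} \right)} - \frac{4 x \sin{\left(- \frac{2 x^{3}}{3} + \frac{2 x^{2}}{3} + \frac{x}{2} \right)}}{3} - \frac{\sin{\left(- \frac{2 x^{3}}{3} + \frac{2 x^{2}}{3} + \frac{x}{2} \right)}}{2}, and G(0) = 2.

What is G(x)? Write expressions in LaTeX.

G(x) = \cos{\left(- \frac{2 x^{3}}{3} + \frac{2 x^{2}}{3} + \frac{x}{2} \right)} + 1

G'(x) matches the chain-rule pattern g'(h)*h' with inner function h(x) = - \frac{2 x^{3}}{3} + \frac{2 x^{2}}{3} + \frac{x}{2}; substituting u = h(x) collapses the integral.
A general antiderivative is \cos{\left(- \frac{2 x^{3}}{3} + \frac{2 x^{2}}{3} + \frac{x}{2} \right)} + C.
The condition gives C = 2 - (1) = 1.
So G(x) = \cos{\left(- \frac{2 x^{3}}{3} + \frac{2 x^{2}}{3} + \frac{x}{2} \right)} + 1.
Check: d/dx[\cos{\left(- \frac{2 x^{3}}{3} + \frac{2 x^{2}}{3} + \frac{x}{2} \right)} + 1] = 2 x^{2} \sin{\left(- \frac{2 x^{3}}{3} + \frac{2 x^{2}}{3} + \frac{x}{2} \right)} - \frac{4 x \sin{\left(- \frac{2 x^{3}}{3} + \frac{2 x^{2}}{3} + \frac{x}{2} \right)}}{3} - \frac{\sin{\left(- \frac{2 x^{3}}{3} + \frac{2 x^{2}}{3} + \frac{x}{2} \right)}}{2} = G'(x).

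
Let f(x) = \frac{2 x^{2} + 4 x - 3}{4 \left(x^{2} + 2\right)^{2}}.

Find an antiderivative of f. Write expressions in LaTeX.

An antiderivative is F(x) = \frac{\sqrt{2} x^{2} \operatorname{atan}{\left(\frac{\sqrt{2} x}{2} \right)} - 14 x + 2 \sqrt{2} \operatorname{atan}{\left(\frac{\sqrt{2} x}{2} \right)} - 16}{32 x^{2} + 64}.

Since d/dx undoes antidifferentiation here, F'(x) = f(x) is required of F(x).
Check: d/dx[\frac{\sqrt{2} x^{2} \operatorname{atan}{\left(\frac{\sqrt{2} x}{2} \right)} - 14 x + 2 \sqrt{2} \operatorname{atan}{\left(\frac{\sqrt{2} x}{2} \right)} - 16}{32 x^{2} + 64}] = \frac{2 x^{2} + 4 x - 3}{4 x^{4} + 16 x^{2} + 16}, which equals f(x).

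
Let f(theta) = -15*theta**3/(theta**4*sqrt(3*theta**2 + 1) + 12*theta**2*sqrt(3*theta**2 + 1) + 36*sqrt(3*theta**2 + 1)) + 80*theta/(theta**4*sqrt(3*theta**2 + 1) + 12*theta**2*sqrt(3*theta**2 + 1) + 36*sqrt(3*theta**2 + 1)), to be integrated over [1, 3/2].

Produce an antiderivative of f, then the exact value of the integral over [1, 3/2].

Antiderivative: F(theta) = 5*sqrt(3*theta**2 + 1)/(theta**2 + 6); value = -10/7 + 10*sqrt(31)/33

Recognize the product-rule pattern: f = u'v + uv' with u = 5*sqrt(3*theta**2 + 1), v = 1/(theta**2 + 6), so integration by parts undoes it.
F(theta) = 5*sqrt(3*theta**2 + 1)/(theta**2 + 6) is an antiderivative of f.
Check: d/dtheta[5*sqrt(3*theta**2 + 1)/(theta**2 + 6)] = (-15*theta**3 + 80*theta)/(theta**4*sqrt(3*theta**2 + 1) + 12*theta**2*sqrt(3*theta**2 + 1) + 36*sqrt(3*theta**2 + 1)), which equals f(theta).
F(3/2) = 10*sqrt(31)/33; F(1) = 10/7.
Integral = F(3/2) - F(1) = -10/7 + 10*sqrt(31)/33.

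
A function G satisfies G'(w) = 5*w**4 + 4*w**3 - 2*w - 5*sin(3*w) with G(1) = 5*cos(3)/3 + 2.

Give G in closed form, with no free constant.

The integrand splits into summands that can be handled one at a time.
A general antiderivative is w**5 + w**4 - w**2 + 5*cos(3*w)/3 + C.
The condition gives C = 5*cos(3)/3 + 2 - (5*cos(3)/3 + 1) = 1.
So G(w) = (3*w**5 + 3*w**4 - 3*w**2 + 5*cos(3*w) + 3)/3.
Check: d/dw[(3*w**5 + 3*w**4 - 3*w**2 + 5*cos(3*w) + 3)/3] = 5*w**4 + 4*w**3 - 2*w - 5*sin(3*w) = G'(w).

G(w) = (3*w**5 + 3*w**4 - 3*w**2 + 5*cos(3*w) + 3)/3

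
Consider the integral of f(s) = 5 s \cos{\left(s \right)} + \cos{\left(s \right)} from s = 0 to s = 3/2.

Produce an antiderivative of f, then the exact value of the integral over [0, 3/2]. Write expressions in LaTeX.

Integrate term by term and add the pieces.
F(s) = 5 s \sin{\left(s \right)} + \sin{\left(s \right)} + 5 \cos{\left(s \right)} is an antiderivative of f.
Check: d/ds[5 s \sin{\left(s \right)} + \sin{\left(s \right)} + 5 \cos{\left(s \right)}] = 5 s \cos{\left(s \right)} + \cos{\left(s \right)} = f(s).
F(3/2) = 5 \cos{\left(\frac{3}{2} \right)} + \frac{17 \sin{\left(\frac{3}{2} \right)}}{2}; F(0) = 5.
Integral = F(3/2) - F(0) = -5 + 5 \cos{\left(\frac{3}{2} \right)} + \frac{17 \sin{\left(\frac{3}{2} \right)}}{2}.

Antiderivative: F(s) = 5 s \sin{\left(s \right)} + \sin{\left(s \right)} + 5 \cos{\left(s \right)}; value = -5 + 5 \cos{\left(\frac{3}{2} \right)} + \frac{17 \sin{\left(\frac{3}{2} \right)}}{2}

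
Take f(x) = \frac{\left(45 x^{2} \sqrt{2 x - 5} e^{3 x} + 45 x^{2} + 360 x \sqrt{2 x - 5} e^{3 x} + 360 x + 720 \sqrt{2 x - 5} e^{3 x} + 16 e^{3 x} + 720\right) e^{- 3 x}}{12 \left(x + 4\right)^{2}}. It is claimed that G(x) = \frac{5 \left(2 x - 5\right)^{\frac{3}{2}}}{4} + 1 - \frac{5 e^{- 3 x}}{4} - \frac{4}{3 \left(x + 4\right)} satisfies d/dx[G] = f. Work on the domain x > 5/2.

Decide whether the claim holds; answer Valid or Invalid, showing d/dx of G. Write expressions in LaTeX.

d/dx[G] = \frac{45 x^{2} \sqrt{2 x - 5} e^{3 x} + 45 x^{2} + 360 x \sqrt{2 x - 5} e^{3 x} + 360 x + 720 \sqrt{2 x - 5} e^{3 x} + 16 e^{3 x} + 720}{12 x^{2} e^{3 x} + 96 x e^{3 x} + 192 e^{3 x}}
This equals f(x) exactly, so the claim holds.

Valid. The derivative of G reproduces f.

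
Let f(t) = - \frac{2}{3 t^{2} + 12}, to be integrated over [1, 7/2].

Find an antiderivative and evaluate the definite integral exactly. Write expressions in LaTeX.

Antiderivative: F(t) = - \frac{\operatorname{atan}{\left(\frac{t}{2} \right)}}{3}; value = - \frac{\operatorname{atan}{\left(\frac{7}{4} \right)}}{3} + \frac{\operatorname{atan}{\left(\frac{1}{2} \right)}}{3}

Since d/dt undoes antidifferentiation here, F'(t) = f(t) is required of F(t).
F(t) = - \frac{\operatorname{atan}{\left(\frac{t}{2} \right)}}{3} is an antiderivative of f.
Check: d/dt[- \frac{\operatorname{atan}{\left(\frac{t}{2} \right)}}{3}] = - \frac{2}{3 t^{2} + 12} = f(t).
F(7/2) = - \frac{\operatorname{atan}{\left(\frac{7}{4} \right)}}{3}; F(1) = - \frac{\operatorname{atan}{\left(\frac{1}{2} \right)}}{3}.
Integral = F(7/2) - F(1) = - \frac{\operatorname{atan}{\left(\frac{7}{4} \right)}}{3} + \frac{\operatorname{atan}{\left(\frac{1}{2} \right)}}{3}.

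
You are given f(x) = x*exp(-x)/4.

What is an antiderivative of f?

f has the shape u'v + uv' for u = -x/4 - 1/4 and v = exp(-x) — it is the derivative of the product u*v.
Check: d/dx[(-x - 1)*exp(-x)/4] = x*exp(-x)/4 = f(x).

An antiderivative is F(x) = (-x - 1)*exp(-x)/4.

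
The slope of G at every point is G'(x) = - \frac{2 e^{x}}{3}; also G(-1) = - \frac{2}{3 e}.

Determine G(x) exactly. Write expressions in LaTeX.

Whatever form G(x) takes, its d/dx must return the stated G'(x).
A general antiderivative is - \frac{2 e^{x}}{3} + C.
The condition gives C = - \frac{2}{3 e} - (- \frac{2}{3 e}) = 0.
So G(x) = - \frac{2 e^{x}}{3}.
Check: d/dx[- \frac{2 e^{x}}{3}] = - \frac{2 e^{x}}{3} = G'(x).

G(x) = - \frac{2 e^{x}}{3}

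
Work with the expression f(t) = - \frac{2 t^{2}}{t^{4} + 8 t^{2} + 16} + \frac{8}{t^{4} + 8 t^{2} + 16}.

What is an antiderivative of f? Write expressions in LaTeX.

An antiderivative is F(t) = \frac{t}{\frac{t^{2}}{2} + 2}.

f has the shape u'v + uv' for u = t and v = \frac{1}{\frac{t^{2}}{2} + 2} — it is the derivative of the product u*v.
Check: d/dt[\frac{t}{\frac{t^{2}}{2} + 2}] = \frac{8 - 2 t^{2}}{t^{4} + 8 t^{2} + 16}, which equals f(t).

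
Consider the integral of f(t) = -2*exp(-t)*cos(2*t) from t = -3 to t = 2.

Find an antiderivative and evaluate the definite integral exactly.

Since d/dt undoes antidifferentiation here, F'(t) = f(t) is required of F(t).
F(t) = 2*(-2*sin(2*t) + cos(2*t))*exp(-t)/5 is an antiderivative of f.
Check: d/dt[2*(-2*sin(2*t) + cos(2*t))*exp(-t)/5] = -2*exp(-t)*cos(2*t) = f(t).
F(2) = 2*exp(-2)*cos(4)/5 - 4*exp(-2)*sin(4)/5; F(-3) = 4*exp(3)*sin(6)/5 + 2*exp(3)*cos(6)/5.
Integral = F(2) - F(-3) = -2*exp(3)*cos(6)/5 + 2*exp(-2)*cos(4)/5 - 4*exp(-2)*sin(4)/5 - 4*exp(3)*sin(6)/5.

Antiderivative: F(t) = 2*(-2*sin(2*t) + cos(2*t))*exp(-t)/5; value = -2*exp(3)*cos(6)/5 + 2*exp(-2)*cos(4)/5 - 4*exp(-2)*sin(4)/5 - 4*exp(3)*sin(6)/5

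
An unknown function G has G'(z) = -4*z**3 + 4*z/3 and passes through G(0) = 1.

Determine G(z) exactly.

G(z) = -(3*z**4 - 2*z**2 - 3)/3

The integrand splits into summands that can be handled one at a time.
A general antiderivative is -z**4 + 2*z**2/3 + C.
The condition gives C = 1 - (0) = 1.
So G(z) = -(3*z**4 - 2*z**2 - 3)/3.
Check: d/dz[-(3*z**4 - 2*z**2 - 3)/3] = -4*z**3 + 4*z/3 = G'(z).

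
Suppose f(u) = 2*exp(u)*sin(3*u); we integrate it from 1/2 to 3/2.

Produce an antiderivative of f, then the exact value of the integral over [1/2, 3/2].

Differentiate the proposed F(u) back; it has to land on f(u) exactly.
F(u) = -(-sin(3*u) + 3*cos(3*u))*exp(u)/5 is an antiderivative of f.
Check: d/du[-(-sin(3*u) + 3*cos(3*u))*exp(u)/5] = 2*exp(u)*sin(3*u) = f(u).
F(3/2) = exp(3/2)*sin(9/2)/5 - 3*exp(3/2)*cos(9/2)/5; F(1/2) = -3*exp(1/2)*cos(3/2)/5 + exp(1/2)*sin(3/2)/5.
Integral = F(3/2) - F(1/2) = exp(3/2)*sin(9/2)/5 - exp(1/2)*sin(3/2)/5 + 3*exp(1/2)*cos(3/2)/5 - 3*exp(3/2)*cos(9/2)/5.

Antiderivative: F(u) = -(-sin(3*u) + 3*cos(3*u))*exp(u)/5; value = exp(3/2)*sin(9/2)/5 - exp(1/2)*sin(3/2)/5 + 3*exp(1/2)*cos(3/2)/5 - 3*exp(3/2)*cos(9/2)/5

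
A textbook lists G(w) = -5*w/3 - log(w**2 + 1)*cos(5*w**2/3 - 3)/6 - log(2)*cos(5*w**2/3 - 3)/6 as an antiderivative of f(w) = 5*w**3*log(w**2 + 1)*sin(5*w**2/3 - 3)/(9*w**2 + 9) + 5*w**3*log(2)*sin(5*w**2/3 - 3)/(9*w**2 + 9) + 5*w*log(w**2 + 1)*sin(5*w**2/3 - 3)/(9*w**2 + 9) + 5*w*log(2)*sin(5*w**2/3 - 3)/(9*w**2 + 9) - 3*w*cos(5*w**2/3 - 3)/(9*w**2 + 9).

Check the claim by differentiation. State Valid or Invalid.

Invalid: d/dw[G] - f = -5/3, which is not 0.

d/dw[G] = (5*w**3*log(w**2 + 1)*sin(5*w**2/3 - 3) + 5*w**3*log(2)*sin(5*w**2/3 - 3) - 15*w**2 + 5*w*log(w**2 + 1)*sin(5*w**2/3 - 3) + 5*w*log(2)*sin(5*w**2/3 - 3) - 3*w*cos(5*w**2/3 - 3) - 15)/(9*w**2 + 9)
d/dw[G] - f(w) = -5/3 != 0.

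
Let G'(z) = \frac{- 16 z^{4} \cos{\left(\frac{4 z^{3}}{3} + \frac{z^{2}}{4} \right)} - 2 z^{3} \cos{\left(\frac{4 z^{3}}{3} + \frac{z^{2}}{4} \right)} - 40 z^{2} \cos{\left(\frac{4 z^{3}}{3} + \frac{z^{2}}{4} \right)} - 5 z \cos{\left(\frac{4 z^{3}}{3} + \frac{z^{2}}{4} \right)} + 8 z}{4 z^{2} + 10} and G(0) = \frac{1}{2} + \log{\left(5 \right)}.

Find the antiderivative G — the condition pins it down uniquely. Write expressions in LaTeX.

The proposed G(z) is checked by its d/dz: the result must match the given G'(z).
A general antiderivative is \log{\left(2 z^{2} + 5 \right)} - \sin{\left(\frac{4 z^{3}}{3} + \frac{z^{2}}{4} \right)} + C.
The condition gives C = \frac{1}{2} + \log{\left(5 \right)} - (\log{\left(5 \right)}) = \frac{1}{2}.
So G(z) = \log{\left(2 z^{2} + 5 \right)} - \sin{\left(\frac{4 z^{3}}{3} + \frac{z^{2}}{4} \right)} + \frac{1}{2}.
Check: d/dz[\log{\left(2 z^{2} + 5 \right)} - \sin{\left(\frac{4 z^{3}}{3} + \frac{z^{2}}{4} \right)} + \frac{1}{2}] = \frac{- 16 z^{4} \cos{\left(\frac{4 z^{3}}{3} + \frac{z^{2}}{4} \right)} - 2 z^{3} \cos{\left(\frac{4 z^{3}}{3} + \frac{z^{2}}{4} \right)} - 40 z^{2} \cos{\left(\frac{4 z^{3}}{3} + \frac{z^{2}}{4} \right)} - 5 z \cos{\left(\frac{4 z^{3}}{3} + \frac{z^{2}}{4} \right)} + 8 z}{4 z^{2} + 10} = G'(z).

G(z) = \log{\left(2 z^{2} + 5 \right)} - \sin{\left(\frac{4 z^{3}}{3} + \frac{z^{2}}{4} \right)} + \frac{1}{2}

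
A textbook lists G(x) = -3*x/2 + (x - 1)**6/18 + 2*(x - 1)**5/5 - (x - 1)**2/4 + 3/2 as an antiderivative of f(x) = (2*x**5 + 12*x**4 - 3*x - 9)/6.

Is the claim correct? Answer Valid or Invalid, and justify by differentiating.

Invalid: d/dx[G] - f = -5*x**4/3 - 14*x**3/3 + 26*x**2/3 - 19*x/3 + 13/6, which is not 0.

d/dx[G] = x**5/3 + x**4/3 - 14*x**3/3 + 26*x**2/3 - 41*x/6 + 2/3
d/dx[G] - f(x) = -5*x**4/3 - 14*x**3/3 + 26*x**2/3 - 19*x/3 + 13/6 != 0.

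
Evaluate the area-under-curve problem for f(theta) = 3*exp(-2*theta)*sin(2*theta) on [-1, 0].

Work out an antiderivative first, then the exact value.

A first test for any F(theta): its theta-derivative must equal f(theta) identically.
F(theta) = -3*exp(-2*theta)*sin(2*theta)/4 - 3*exp(-2*theta)*cos(2*theta)/4 is an antiderivative of f.
Check: d/dtheta[-3*exp(-2*theta)*sin(2*theta)/4 - 3*exp(-2*theta)*cos(2*theta)/4] = 3*exp(-2*theta)*sin(2*theta) = f(theta).
F(0) = -3/4; F(-1) = -3*exp(2)*cos(2)/4 + 3*exp(2)*sin(2)/4.
Integral = F(0) - F(-1) = -3*exp(2)*sin(2)/4 + 3*exp(2)*cos(2)/4 - 3/4.

Antiderivative: F(theta) = -3*exp(-2*theta)*sin(2*theta)/4 - 3*exp(-2*theta)*cos(2*theta)/4; value = -3*exp(2)*sin(2)/4 + 3*exp(2)*cos(2)/4 - 3/4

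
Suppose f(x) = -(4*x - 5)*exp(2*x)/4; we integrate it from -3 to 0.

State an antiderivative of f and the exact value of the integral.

Antiderivative: F(x) = -(4*x - 7)*exp(2*x)/8; value = 7/8 - 19*exp(-6)/8

f has the shape u'v + uv' for u = 7/8 - x/2 and v = exp(2*x) — it is the derivative of the product u*v.
F(x) = -(4*x - 7)*exp(2*x)/8 is an antiderivative of f.
Check: d/dx[-(4*x - 7)*exp(2*x)/8] = -x*exp(2*x) + 5*exp(2*x)/4, which equals f(x).
F(0) = 7/8; F(-3) = 19*exp(-6)/8.
Integral = F(0) - F(-3) = 7/8 - 19*exp(-6)/8.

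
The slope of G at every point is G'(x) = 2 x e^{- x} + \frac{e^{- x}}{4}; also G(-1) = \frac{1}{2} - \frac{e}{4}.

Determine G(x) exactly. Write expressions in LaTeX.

G'(x) has the shape u'v + uv' for u = - 2 x - \frac{9}{4} and v = e^{- x} — it is the derivative of the product u*v.
A general antiderivative is \frac{\left(- 8 x - 9\right) e^{- x}}{4} + C.
The condition gives C = \frac{1}{2} - \frac{e}{4} - (- \frac{e}{4}) = \frac{1}{2}.
So G(x) = - \frac{\left(8 x - 2 e^{x} + 9\right) e^{- x}}{4}.
Check: d/dx[- \frac{\left(8 x - 2 e^{x} + 9\right) e^{- x}}{4}] = \frac{\left(8 x + 1\right) e^{- x}}{4}, which equals G'(x).

G(x) = - \frac{\left(8 x - 2 e^{x} + 9\right) e^{- x}}{4}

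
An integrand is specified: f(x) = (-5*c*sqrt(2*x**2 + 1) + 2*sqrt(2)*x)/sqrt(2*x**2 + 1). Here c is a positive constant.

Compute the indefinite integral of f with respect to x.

Whatever form F(x) takes, F'(x) = f(x) is non-negotiable.
Check: d/dx[-5*c*x + sqrt(4*x**2 + 2)] = (-5*c*sqrt(2*x**2 + 1) + 2*sqrt(2)*x)/sqrt(2*x**2 + 1) = f(x).

F(x) = -5*c*x + sqrt(4*x**2 + 2) + C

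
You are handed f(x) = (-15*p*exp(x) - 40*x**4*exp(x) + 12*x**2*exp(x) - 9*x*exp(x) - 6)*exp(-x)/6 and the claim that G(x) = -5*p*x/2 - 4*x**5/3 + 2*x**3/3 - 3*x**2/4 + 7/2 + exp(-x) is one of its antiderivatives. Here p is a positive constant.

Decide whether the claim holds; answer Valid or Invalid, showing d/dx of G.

d/dx[G] = (-15*p*exp(x) - 40*x**4*exp(x) + 12*x**2*exp(x) - 9*x*exp(x) - 6)*exp(-x)/6
This equals f(x) exactly, so the claim holds.

Valid - the claim checks out under differentiation.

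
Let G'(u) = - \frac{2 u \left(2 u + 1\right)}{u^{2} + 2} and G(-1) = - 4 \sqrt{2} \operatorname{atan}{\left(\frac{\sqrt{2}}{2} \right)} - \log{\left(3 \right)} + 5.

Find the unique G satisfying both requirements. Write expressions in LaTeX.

G(u) = - 4 u - \log{\left(u^{2} + 2 \right)} + 4 \sqrt{2} \operatorname{atan}{\left(\frac{\sqrt{2} u}{2} \right)} + 1

Whatever form G(u) takes, its d/du must return the stated G'(u).
A general antiderivative is - 4 u - \log{\left(u^{2} + 2 \right)} + 4 \sqrt{2} \operatorname{atan}{\left(\frac{\sqrt{2} u}{2} \right)} + C.
The condition gives C = - 4 \sqrt{2} \operatorname{atan}{\left(\frac{\sqrt{2}}{2} \right)} - \log{\left(3 \right)} + 5 - (- 4 \sqrt{2} \operatorname{atan}{\left(\frac{\sqrt{2}}{2} \right)} - \log{\left(3 \right)} + 4) = 1.
So G(u) = - 4 u - \log{\left(u^{2} + 2 \right)} + 4 \sqrt{2} \operatorname{atan}{\left(\frac{\sqrt{2} u}{2} \right)} + 1.
Check: d/du[- 4 u - \log{\left(u^{2} + 2 \right)} + 4 \sqrt{2} \operatorname{atan}{\left(\frac{\sqrt{2} u}{2} \right)} + 1] = \frac{- 4 u^{2} - 2 u}{u^{2} + 2}, which equals G'(u).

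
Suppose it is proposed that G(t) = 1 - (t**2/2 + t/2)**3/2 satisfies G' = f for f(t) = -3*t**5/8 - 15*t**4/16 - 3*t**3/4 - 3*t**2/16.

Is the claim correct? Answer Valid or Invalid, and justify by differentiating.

d/dt[G] = -3*t**5/8 - 15*t**4/16 - 3*t**3/4 - 3*t**2/16
This equals f(t) exactly, so the claim holds.

Valid - differentiating G returns exactly f.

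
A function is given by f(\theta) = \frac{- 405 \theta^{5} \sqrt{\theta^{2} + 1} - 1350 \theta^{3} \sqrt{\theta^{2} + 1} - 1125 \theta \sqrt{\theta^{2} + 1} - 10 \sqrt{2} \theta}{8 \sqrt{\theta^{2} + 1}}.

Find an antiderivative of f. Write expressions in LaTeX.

An antiderivative F(\theta) passes only if d/d\theta[F] lands on f(\theta) exactly.
Check: d/d\theta[\frac{5 \left(- 4 \sqrt{2} \sqrt{\theta^{2} + 1} - \left(3 \theta^{2} + 5\right)^{3}\right)}{16}] = \frac{- 405 \theta^{5} \sqrt{\theta^{2} + 1} - 1350 \theta^{3} \sqrt{\theta^{2} + 1} - 1125 \theta \sqrt{\theta^{2} + 1} - 10 \sqrt{2} \theta}{8 \sqrt{\theta^{2} + 1}} = f(\theta).

An antiderivative is F(\theta) = \frac{5 \left(- 4 \sqrt{2} \sqrt{\theta^{2} + 1} - \left(3 \theta^{2} + 5\right)^{3}\right)}{16}.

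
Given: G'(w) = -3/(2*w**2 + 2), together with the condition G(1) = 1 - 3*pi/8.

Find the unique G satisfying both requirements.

Since d/dw undoes antidifferentiation here, G(w) must give back the stated G'(w).
A general antiderivative is -3*atan(w)/2 + C.
The condition gives C = 1 - 3*pi/8 - (-3*pi/8) = 1.
So G(w) = 1 - 3*atan(w)/2.
Check: d/dw[1 - 3*atan(w)/2] = -3/(2*w**2 + 2) = G'(w).

G(w) = 1 - 3*atan(w)/2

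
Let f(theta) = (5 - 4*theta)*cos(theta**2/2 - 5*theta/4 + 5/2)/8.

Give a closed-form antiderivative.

The substitution u = theta**2/2 - 5*theta/4 + 5/2 works: f is exactly (dF/du)*(du/dtheta) for that inner function.
Check: d/dtheta[-sin(theta**2/2 - 5*theta/4 + 5/2)/2] = -theta*cos(theta**2/2 - 5*theta/4 + 5/2)/2 + 5*cos(theta**2/2 - 5*theta/4 + 5/2)/8, which equals f(theta).

An antiderivative is F(theta) = -sin(theta**2/2 - 5*theta/4 + 5/2)/2.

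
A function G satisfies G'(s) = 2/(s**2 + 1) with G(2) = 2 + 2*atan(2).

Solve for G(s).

G(s) = 2*atan(s) + 2

Since d/ds undoes antidifferentiation here, G(s) must give back the stated G'(s).
A general antiderivative is 2*atan(s) + C.
The condition gives C = 2 + 2*atan(2) - (2*atan(2)) = 2.
So G(s) = 2*atan(s) + 2.
Check: d/ds[2*atan(s) + 2] = 2/(s**2 + 1) = G'(s).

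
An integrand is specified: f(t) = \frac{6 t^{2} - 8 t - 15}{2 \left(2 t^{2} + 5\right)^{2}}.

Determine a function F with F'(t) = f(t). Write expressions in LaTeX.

An antiderivative is F(t) = - \frac{3 t - 2}{2 \left(2 t^{2} + 5\right)}.

f has the shape u'v + uv' for u = \frac{1}{t^{2} + \frac{5}{2}} and v = \frac{1}{2} - \frac{3 t}{4} — it is the derivative of the product u*v.
Check: d/dt[- \frac{3 t - 2}{2 \left(2 t^{2} + 5\right)}] = \frac{6 t^{2} - 8 t - 15}{8 t^{4} + 40 t^{2} + 50}, which equals f(t).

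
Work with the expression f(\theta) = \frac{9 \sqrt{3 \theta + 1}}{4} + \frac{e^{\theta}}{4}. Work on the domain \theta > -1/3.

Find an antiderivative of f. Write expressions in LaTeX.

Integrate term by term and add the pieces.
Check: d/d\theta[\frac{\left(3 \theta + 1\right)^{\frac{3}{2}}}{2} + \frac{e^{\theta}}{4}] = \frac{9 \sqrt{3 \theta + 1}}{4} + \frac{e^{\theta}}{4} = f(\theta).

An antiderivative is F(\theta) = \frac{\left(3 \theta + 1\right)^{\frac{3}{2}}}{2} + \frac{e^{\theta}}{4}.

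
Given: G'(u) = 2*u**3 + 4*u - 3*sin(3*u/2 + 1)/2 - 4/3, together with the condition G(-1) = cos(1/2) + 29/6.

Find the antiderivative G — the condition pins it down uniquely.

G(u) = (3*u**4 + 12*u**2 - 8*u + 6*cos(3*u/2 + 1) + 6)/6

Integrate term by term and add the pieces.
A general antiderivative is u**4/2 + 2*u**2 - 4*u/3 + cos(3*u/2 + 1) - 1 + C.
The condition gives C = cos(1/2) + 29/6 - (cos(1/2) + 17/6) = 2.
So G(u) = (3*u**4 + 12*u**2 - 8*u + 6*cos(3*u/2 + 1) + 6)/6.
Check: d/du[(3*u**4 + 12*u**2 - 8*u + 6*cos(3*u/2 + 1) + 6)/6] = 2*u**3 + 4*u - 3*sin(3*u/2 + 1)/2 - 4/3 = G'(u).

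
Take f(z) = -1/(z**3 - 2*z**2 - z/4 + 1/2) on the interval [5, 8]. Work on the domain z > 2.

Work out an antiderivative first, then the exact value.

The denominator factors as (z - 2)*(2*z - 1)*(2*z + 1); partial fractions split f into directly integrable pieces: -4/(5*(2*z + 1)) + 4/(3*(2*z - 1)) - 4/(15*(z - 2)).
F(z) = -4*log(z - 2)/15 + 2*log(z - 1/2)/3 - 2*log(z + 1/2)/5 is an antiderivative of f.
Check: d/dz[-4*log(z - 2)/15 + 2*log(z - 1/2)/3 - 2*log(z + 1/2)/5] = -4/(4*z**3 - 8*z**2 - z + 2), which equals f(z).
F(8) = -2*log(17/2)/5 - 4*log(6)/15 + 2*log(15/2)/3; F(5) = -2*log(11/2)/5 - 4*log(3)/15 + 2*log(9/2)/3.
Integral = F(8) - F(5) = -2*log(9/2)/3 - 2*log(17/2)/5 - 4*log(6)/15 + 4*log(3)/15 + 2*log(11/2)/5 + 2*log(15/2)/3.

Antiderivative: F(z) = -4*log(z - 2)/15 + 2*log(z - 1/2)/3 - 2*log(z + 1/2)/5; value = -2*log(9/2)/3 - 2*log(17/2)/5 - 4*log(6)/15 + 4*log(3)/15 + 2*log(11/2)/5 + 2*log(15/2)/3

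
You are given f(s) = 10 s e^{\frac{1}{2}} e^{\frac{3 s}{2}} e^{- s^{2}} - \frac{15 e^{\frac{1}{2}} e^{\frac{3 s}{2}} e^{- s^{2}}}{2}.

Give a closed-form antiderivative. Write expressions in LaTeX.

An antiderivative is F(s) = - 5 e^{- s^{2} + \frac{3 s}{2} + \frac{1}{2}}.

f matches the chain-rule pattern g'(h)*h' with inner function h(s) = - s^{2} + \frac{3 s}{2} + \frac{1}{2}; substituting u = h(s) collapses the integral.
Check: d/ds[- 5 e^{- s^{2} + \frac{3 s}{2} + \frac{1}{2}}] = 10 s e^{\frac{1}{2}} e^{\frac{3 s}{2}} e^{- s^{2}} - \frac{15 e^{\frac{1}{2}} e^{\frac{3 s}{2}} e^{- s^{2}}}{2} = f(s).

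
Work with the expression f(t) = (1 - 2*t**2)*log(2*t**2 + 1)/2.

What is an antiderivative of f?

An antiderivative is F(t) = -(6*t**3*log(2*t**2 + 1) - 4*t**3 - 9*t*log(2*t**2 + 1) + 24*t - 12*sqrt(2)*atan(sqrt(2)*t))/18.

Whatever form F(t) takes, F'(t) = f(t) is non-negotiable.
Check: d/dt[-(6*t**3*log(2*t**2 + 1) - 4*t**3 - 9*t*log(2*t**2 + 1) + 24*t - 12*sqrt(2)*atan(sqrt(2)*t))/18] = -t**2*log(2*t**2 + 1) + log(2*t**2 + 1)/2, which equals f(t).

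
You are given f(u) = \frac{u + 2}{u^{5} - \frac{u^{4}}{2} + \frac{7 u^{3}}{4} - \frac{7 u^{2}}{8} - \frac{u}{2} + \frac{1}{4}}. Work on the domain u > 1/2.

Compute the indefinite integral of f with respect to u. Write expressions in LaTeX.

F(u) = - \frac{2 \left(94 u \log{\left(u - \frac{1}{2} \right)} - 54 u \log{\left(u + \frac{1}{2} \right)} - 20 u \log{\left(u^{2} + 2 \right)} + 8 \sqrt{2} u \operatorname{atan}{\left(\frac{\sqrt{2} u}{2} \right)} - 47 \log{\left(u - \frac{1}{2} \right)} + 27 \log{\left(u + \frac{1}{2} \right)} + 10 \log{\left(u^{2} + 2 \right)} - 4 \sqrt{2} \operatorname{atan}{\left(\frac{\sqrt{2} u}{2} \right)} + 90\right)}{81 \left(2 u - 1\right)} + C

Factor the denominator (\left(2 u - 1\right)^{2} \left(2 u + 1\right) \left(u^{2} + 2\right)) and decompose: f = \frac{8 \left(5 u - 2\right)}{81 \left(u^{2} + 2\right)} + \frac{4}{3 \left(2 u + 1\right)} - \frac{188}{81 \left(2 u - 1\right)} + \frac{40}{9 \left(2 u - 1\right)^{2}}; each piece integrates to a log, atan, or power term.
Check: d/du[- \frac{2 \left(94 u \log{\left(u - \frac{1}{2} \right)} - 54 u \log{\left(u + \frac{1}{2} \right)} - 20 u \log{\left(u^{2} + 2 \right)} + 8 \sqrt{2} u \operatorname{atan}{\left(\frac{\sqrt{2} u}{2} \right)} - 47 \log{\left(u - \frac{1}{2} \right)} + 27 \log{\left(u + \frac{1}{2} \right)} + 10 \log{\left(u^{2} + 2 \right)} - 4 \sqrt{2} \operatorname{atan}{\left(\frac{\sqrt{2} u}{2} \right)} + 90\right)}{81 \left(2 u - 1\right)}] = \frac{8 u + 16}{8 u^{5} - 4 u^{4} + 14 u^{3} - 7 u^{2} - 4 u + 2}, which equals f(u).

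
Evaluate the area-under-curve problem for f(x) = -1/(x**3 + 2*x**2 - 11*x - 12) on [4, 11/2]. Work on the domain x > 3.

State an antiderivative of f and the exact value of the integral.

The denominator factors as (x - 3)*(x + 1)*(x + 4); partial fractions split f into directly integrable pieces: -1/(21*(x + 4)) + 1/(12*(x + 1)) - 1/(28*(x - 3)).
F(x) = -log(x - 3)/28 + log(x + 1)/12 - log(x + 4)/21 is an antiderivative of f.
Check: d/dx[-log(x - 3)/28 + log(x + 1)/12 - log(x + 4)/21] = -1/(x**3 + 2*x**2 - 11*x - 12) = f(x).
F(11/2) = -log(19/2)/21 - log(5/2)/28 + log(13/2)/12; F(4) = -log(8)/21 + log(5)/12.
Integral = F(11/2) - F(4) = -log(5)/12 - log(19/2)/21 - log(5/2)/28 + log(8)/21 + log(13/2)/12.

Antiderivative: F(x) = -log(x - 3)/28 + log(x + 1)/12 - log(x + 4)/21; value = -log(5)/12 - log(19/2)/21 - log(5/2)/28 + log(8)/21 + log(13/2)/12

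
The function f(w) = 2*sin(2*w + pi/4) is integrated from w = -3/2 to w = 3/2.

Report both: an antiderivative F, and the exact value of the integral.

Since d/dw undoes antidifferentiation here, F'(w) = f(w) is required of F(w).
F(w) = -cos(2*w + pi/4) is an antiderivative of f.
Check: d/dw[-cos(2*w + pi/4)] = 2*sin(2*w + pi/4) = f(w).
F(3/2) = -cos(pi/4 + 3); F(-3/2) = -sin(pi/4 + 3).
Integral = F(3/2) - F(-3/2) = sin(pi/4 + 3) - cos(pi/4 + 3).

Antiderivative: F(w) = -cos(2*w + pi/4); value = sin(pi/4 + 3) - cos(pi/4 + 3)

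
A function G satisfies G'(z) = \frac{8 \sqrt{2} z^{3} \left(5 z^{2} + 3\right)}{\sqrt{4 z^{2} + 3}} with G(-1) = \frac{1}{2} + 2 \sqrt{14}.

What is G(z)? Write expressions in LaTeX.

G(z) = \frac{\sqrt{2} \left(8 z^{4} \sqrt{4 z^{2} + 3} + \sqrt{2}\right)}{4}

Recognize the product-rule pattern: G'(z) = u'v + uv' with u = 4 z^{4}, v = \sqrt{2 z^{2} + \frac{3}{2}}, so integration by parts undoes it.
A general antiderivative is 4 z^{4} \sqrt{2 z^{2} + \frac{3}{2}} + C.
The condition gives C = \frac{1}{2} + 2 \sqrt{14} - (2 \sqrt{14}) = \frac{1}{2}.
So G(z) = \frac{\sqrt{2} \left(8 z^{4} \sqrt{4 z^{2} + 3} + \sqrt{2}\right)}{4}.
Check: d/dz[\frac{\sqrt{2} \left(8 z^{4} \sqrt{4 z^{2} + 3} + \sqrt{2}\right)}{4}] = \frac{40 \sqrt{2} z^{5} + 24 \sqrt{2} z^{3}}{\sqrt{4 z^{2} + 3}}, which equals G'(z).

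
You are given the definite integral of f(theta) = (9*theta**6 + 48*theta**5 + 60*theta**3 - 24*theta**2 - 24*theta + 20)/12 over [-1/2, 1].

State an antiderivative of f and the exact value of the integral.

Recover f(theta) by differentiating a candidate F(theta); any mismatch rules it out.
F(theta) = 3*theta**7/28 + 2*theta**6/3 + 5*theta**4/4 - 2*theta**3/3 - theta**2 + 5*theta/3 is an antiderivative of f.
Check: d/dtheta[3*theta**7/28 + 2*theta**6/3 + 5*theta**4/4 - 2*theta**3/3 - theta**2 + 5*theta/3] = 3*theta**6/4 + 4*theta**5 + 5*theta**3 - 2*theta**2 - 2*theta + 5/3, which equals f(theta).
F(1) = 85/42; F(-1/2) = -9809/10752.
Integral = F(1) - F(-1/2) = 10523/3584.

Antiderivative: F(theta) = 3*theta**7/28 + 2*theta**6/3 + 5*theta**4/4 - 2*theta**3/3 - theta**2 + 5*theta/3; value = 10523/3584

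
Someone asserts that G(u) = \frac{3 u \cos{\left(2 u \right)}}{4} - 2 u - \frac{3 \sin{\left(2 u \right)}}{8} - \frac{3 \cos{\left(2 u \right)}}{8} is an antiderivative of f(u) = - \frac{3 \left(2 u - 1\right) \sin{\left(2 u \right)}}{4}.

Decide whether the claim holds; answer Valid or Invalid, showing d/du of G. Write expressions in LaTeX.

d/du[G] = - \frac{3 u \sin{\left(2 u \right)}}{2} + \frac{3 \sin{\left(2 u \right)}}{4} - 2
d/du[G] - f(u) = -2 != 0.

Invalid: d/du[G] - f = -2, which is not 0.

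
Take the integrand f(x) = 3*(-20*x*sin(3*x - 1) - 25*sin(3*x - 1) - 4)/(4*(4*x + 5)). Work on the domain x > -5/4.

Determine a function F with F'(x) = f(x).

Any candidate F(x) must reproduce f(x) exactly when differentiated.
Check: d/dx[-3*log(2*x + 5/2)/4 + 5*cos(3*x - 1)/4] = (-60*x*sin(3*x - 1) - 75*sin(3*x - 1) - 12)/(16*x + 20), which equals f(x).

An antiderivative is F(x) = -3*log(2*x + 5/2)/4 + 5*cos(3*x - 1)/4.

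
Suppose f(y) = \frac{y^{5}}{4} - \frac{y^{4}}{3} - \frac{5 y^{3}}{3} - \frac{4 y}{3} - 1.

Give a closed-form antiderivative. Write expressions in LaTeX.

The integrand splits into summands that can be handled one at a time.
Check: d/dy[\frac{y \left(5 y^{5} - 8 y^{4} - 50 y^{3} - 80 y - 120\right)}{120}] = \frac{y^{5}}{4} - \frac{y^{4}}{3} - \frac{5 y^{3}}{3} - \frac{4 y}{3} - 1 = f(y).

An antiderivative is F(y) = \frac{y \left(5 y^{5} - 8 y^{4} - 50 y^{3} - 80 y - 120\right)}{120}.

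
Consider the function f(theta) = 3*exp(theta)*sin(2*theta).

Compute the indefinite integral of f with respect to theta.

F(theta) = -3*(-sin(2*theta) + 2*cos(2*theta))*exp(theta)/5 + C

Whatever form F(theta) takes, F'(theta) = f(theta) is non-negotiable.
Check: d/dtheta[-3*(-sin(2*theta) + 2*cos(2*theta))*exp(theta)/5] = 3*exp(theta)*sin(2*theta) = f(theta).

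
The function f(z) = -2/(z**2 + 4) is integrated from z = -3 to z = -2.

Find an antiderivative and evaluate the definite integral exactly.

Antiderivative: F(z) = -atan(z/2); value = -atan(3/2) + pi/4

Check any antiderivative F(z) by computing F'(z) and comparing it with f(z).
F(z) = -atan(z/2) is an antiderivative of f.
Check: d/dz[-atan(z/2)] = -2/(z**2 + 4) = f(z).
F(-2) = pi/4; F(-3) = atan(3/2).
Integral = F(-2) - F(-3) = -atan(3/2) + pi/4.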